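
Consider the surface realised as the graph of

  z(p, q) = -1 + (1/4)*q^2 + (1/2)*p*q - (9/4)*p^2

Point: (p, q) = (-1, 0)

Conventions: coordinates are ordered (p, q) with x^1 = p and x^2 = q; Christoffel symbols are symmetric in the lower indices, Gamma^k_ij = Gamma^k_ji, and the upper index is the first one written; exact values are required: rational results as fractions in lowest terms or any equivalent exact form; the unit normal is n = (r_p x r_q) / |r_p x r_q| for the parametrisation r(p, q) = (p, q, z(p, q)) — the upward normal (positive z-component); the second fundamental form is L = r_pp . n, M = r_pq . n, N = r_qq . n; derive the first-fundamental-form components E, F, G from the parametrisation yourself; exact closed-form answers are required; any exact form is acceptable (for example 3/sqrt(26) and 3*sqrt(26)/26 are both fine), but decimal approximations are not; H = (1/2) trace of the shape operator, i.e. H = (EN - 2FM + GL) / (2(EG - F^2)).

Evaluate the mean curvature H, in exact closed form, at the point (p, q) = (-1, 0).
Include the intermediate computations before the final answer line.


z_p = 9/2, z_q = -1/2, z_pp = -9/2, z_pq = 1/2, z_qq = 1/2
E = 85/4, F = -9/4, G = 5/4; answer radicand W^2 = 43/2
unnormalised second-form numerators: l = -9/2, m = 1/2, n = 1/2; L = l/sqrt(43/2), and similarly M = m/sqrt(W^2), N = n/sqrt(W^2)
H = (E*n - 2*F*m + G*l) / (2*(EG - F^2)*sqrt(W^2)); E*n - 2*F*m + G*l = 29/4, EG - F^2 = 43/2, so H = (29/172)/sqrt(43/2)

Answer: H = 29*sqrt(86)/7396


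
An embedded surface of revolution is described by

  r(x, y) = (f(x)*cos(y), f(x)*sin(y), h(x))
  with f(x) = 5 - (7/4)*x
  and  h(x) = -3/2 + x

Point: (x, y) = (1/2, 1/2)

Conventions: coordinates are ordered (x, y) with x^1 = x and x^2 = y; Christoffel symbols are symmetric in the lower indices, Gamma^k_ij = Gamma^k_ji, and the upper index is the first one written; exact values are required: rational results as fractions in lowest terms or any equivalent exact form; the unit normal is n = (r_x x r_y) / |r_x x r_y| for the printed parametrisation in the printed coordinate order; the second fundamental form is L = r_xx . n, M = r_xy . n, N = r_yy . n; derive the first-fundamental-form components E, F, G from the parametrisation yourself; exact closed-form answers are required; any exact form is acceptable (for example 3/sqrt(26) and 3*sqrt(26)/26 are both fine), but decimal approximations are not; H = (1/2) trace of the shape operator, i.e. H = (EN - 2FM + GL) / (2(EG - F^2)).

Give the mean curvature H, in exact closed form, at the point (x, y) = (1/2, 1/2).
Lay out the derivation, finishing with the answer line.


f = 33/8, f' = -7/4, f'' = 0, h' = 1, h'' = 0
E = 65/16, F = 0, G = 1089/64; answer radicand W^2 = 65/16
unnormalised second-form numerators: l = 0, m = 0, n = 33/8; L = l/sqrt(65/16), and similarly M = m/sqrt(W^2), N = n/sqrt(W^2)
H = (E*n - 2*F*m + G*l) / (2*(EG - F^2)*sqrt(W^2)); E*n - 2*F*m + G*l = 2145/128, EG - F^2 = 70785/1024, so H = (4/33)/sqrt(65/16)

Answer: H = 16*sqrt(65)/2145


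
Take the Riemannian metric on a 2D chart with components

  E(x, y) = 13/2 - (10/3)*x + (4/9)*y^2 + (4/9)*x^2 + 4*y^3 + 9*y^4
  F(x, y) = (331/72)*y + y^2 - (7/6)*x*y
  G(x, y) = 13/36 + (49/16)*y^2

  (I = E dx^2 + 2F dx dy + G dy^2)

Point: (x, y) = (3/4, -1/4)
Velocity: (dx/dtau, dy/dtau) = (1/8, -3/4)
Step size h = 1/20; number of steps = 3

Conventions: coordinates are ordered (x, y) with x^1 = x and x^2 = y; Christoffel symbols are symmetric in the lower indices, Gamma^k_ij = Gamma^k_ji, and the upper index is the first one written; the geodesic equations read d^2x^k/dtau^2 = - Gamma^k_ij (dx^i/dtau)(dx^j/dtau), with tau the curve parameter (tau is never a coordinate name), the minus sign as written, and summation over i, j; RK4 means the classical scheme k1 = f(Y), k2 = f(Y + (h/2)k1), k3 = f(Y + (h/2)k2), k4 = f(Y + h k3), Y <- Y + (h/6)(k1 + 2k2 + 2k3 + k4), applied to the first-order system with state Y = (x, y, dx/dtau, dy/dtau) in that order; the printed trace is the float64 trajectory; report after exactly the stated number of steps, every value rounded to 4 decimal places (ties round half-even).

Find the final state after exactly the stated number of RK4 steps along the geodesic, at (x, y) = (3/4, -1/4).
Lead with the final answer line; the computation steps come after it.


Answer: x = 0.7647, y = -0.3602, dx/dtau = 0.0742, dy/dtau = -0.7158

f(Y) = (dx/dtau, dy/dtau, -Gamma^x_ij Y'^i Y'^j, -Gamma^y_ij Y'^i Y'^j) with the Gammas evaluated at the stage position; h = 0.050000; intermediate values shown to 6 dp
step 0: x = 0.7500, y = -0.2500, dx/dtau = 0.1250, dy/dtau = -0.7500
step 1:
  k1: at (x, y) = (0.750000, -0.250000), (dx/dtau, dy/dtau) = (0.125000, -0.750000); Gamma_xxx = -0.293706, Gamma_xxy = -0.006014, Gamma_xyy = 0.699552, Gamma_yxx = 0.097870, Gamma_yxy = -0.009449, Gamma_yyy = -0.286642; k1 = (0.125000, -0.750000, -0.390037, 0.157935)
  k2: at (x, y) = (0.753125, -0.268750), (dx/dtau, dy/dtau) = (0.115249, -0.746052); Gamma_xxx = -0.280543, Gamma_xxy = -0.012823, Gamma_xyy = 0.676075, Gamma_yxx = 0.152703, Gamma_yxy = -0.020417, Gamma_yyy = -0.336988; k2 = (0.115249, -0.746052, -0.374778, 0.182026)
  k3: at (x, y) = (0.752881, -0.268651), (dx/dtau, dy/dtau) = (0.115631, -0.745449); Gamma_xxx = -0.280608, Gamma_xxy = -0.012779, Gamma_xyy = 0.676172, Gamma_yxx = 0.152370, Gamma_yxy = -0.020347, Gamma_yyy = -0.336686; k3 = (0.115631, -0.745449, -0.374196, 0.181549)
  k4: at (x, y) = (0.755782, -0.287272), (dx/dtau, dy/dtau) = (0.106290, -0.740923); Gamma_xxx = -0.262629, Gamma_xxy = -0.022295, Gamma_xyy = 0.650731, Gamma_yxx = 0.221166, Gamma_yxy = -0.035770, Gamma_yyy = -0.389207; k4 = (0.106290, -0.740923, -0.357774, 0.205529)
  Y <- Y + (h/6)(k1 + 2k2 + 2k3 + k4): x = 0.7558, y = -0.2873, dx/dtau = 0.1063, dy/dtau = -0.7409
step 2:
  k1: at (x, y) = (0.755775, -0.287283), (dx/dtau, dy/dtau) = (0.106285, -0.740912); Gamma_xxx = -0.262617, Gamma_xxy = -0.022301, Gamma_xyy = 0.650716, Gamma_yxx = 0.221208, Gamma_yxy = -0.035780, Gamma_yyy = -0.389236; k1 = (0.106285, -0.740912, -0.357756, 0.205537)
  k2: at (x, y) = (0.758433, -0.305805), (dx/dtau, dy/dtau) = (0.097341, -0.735773); Gamma_xxx = -0.239100, Gamma_xxy = -0.035026, Gamma_xyy = 0.623302, Gamma_yxx = 0.304656, Gamma_yxy = -0.056352, Gamma_yyy = -0.443555; k2 = (0.097341, -0.735773, -0.340184, 0.229165)
  k3: at (x, y) = (0.758209, -0.305677), (dx/dtau, dy/dtau) = (0.097781, -0.735182); Gamma_xxx = -0.239271, Gamma_xxy = -0.034921, Gamma_xyy = 0.623475, Gamma_yxx = 0.304018, Gamma_yxy = -0.056187, Gamma_yyy = -0.443139; k3 = (0.097781, -0.735182, -0.339717, 0.228529)
  k4: at (x, y) = (0.760664, -0.324042), (dx/dtau, dy/dtau) = (0.089299, -0.729485); Gamma_xxx = -0.209790, Gamma_xxy = -0.051233, Gamma_xyy = 0.594295, Gamma_yxx = 0.401857, Gamma_yxy = -0.082336, Gamma_yyy = -0.498568; k4 = (0.089299, -0.729485, -0.321255, 0.251381)
  Y <- Y + (h/6)(k1 + 2k2 + 2k3 + k4): x = 0.7607, y = -0.3241, dx/dtau = 0.0893, dy/dtau = -0.7295
step 3:
  k1: at (x, y) = (0.760657, -0.324052), (dx/dtau, dy/dtau) = (0.089295, -0.729476); Gamma_xxx = -0.209772, Gamma_xxy = -0.051243, Gamma_xyy = 0.594278, Gamma_yxx = 0.401914, Gamma_yxy = -0.082352, Gamma_yyy = -0.498598; k1 = (0.089295, -0.729476, -0.321239, 0.251388)
  k2: at (x, y) = (0.762890, -0.342289), (dx/dtau, dy/dtau) = (0.081264, -0.723191); Gamma_xxx = -0.173820, Gamma_xxy = -0.071607, Gamma_xyy = 0.563403, Gamma_yxx = 0.514158, Gamma_yxy = -0.114561, Gamma_yyy = -0.554717; k2 = (0.081264, -0.723191, -0.301931, 0.273259)
  k3: at (x, y) = (0.762689, -0.342132), (dx/dtau, dy/dtau) = (0.081747, -0.722644); Gamma_xxx = -0.174151, Gamma_xxy = -0.071405, Gamma_xyy = 0.563662, Gamma_yxx = 0.513123, Gamma_yxy = -0.114251, Gamma_yyy = -0.554197; k3 = (0.081747, -0.722644, -0.301625, 0.272482)
  k4: at (x, y) = (0.764745, -0.360184), (dx/dtau, dy/dtau) = (0.074214, -0.715852); Gamma_xxx = -0.131668, Gamma_xxy = -0.096059, Gamma_xyy = 0.531392, Gamma_yxx = 0.638660, Gamma_yxy = -0.152592, Gamma_yyy = -0.610305; k4 = (0.074214, -0.715852, -0.281790, 0.293016)
  Y <- Y + (h/6)(k1 + 2k2 + 2k3 + k4): x = 0.7647, y = -0.3602, dx/dtau = 0.0742, dy/dtau = -0.7158


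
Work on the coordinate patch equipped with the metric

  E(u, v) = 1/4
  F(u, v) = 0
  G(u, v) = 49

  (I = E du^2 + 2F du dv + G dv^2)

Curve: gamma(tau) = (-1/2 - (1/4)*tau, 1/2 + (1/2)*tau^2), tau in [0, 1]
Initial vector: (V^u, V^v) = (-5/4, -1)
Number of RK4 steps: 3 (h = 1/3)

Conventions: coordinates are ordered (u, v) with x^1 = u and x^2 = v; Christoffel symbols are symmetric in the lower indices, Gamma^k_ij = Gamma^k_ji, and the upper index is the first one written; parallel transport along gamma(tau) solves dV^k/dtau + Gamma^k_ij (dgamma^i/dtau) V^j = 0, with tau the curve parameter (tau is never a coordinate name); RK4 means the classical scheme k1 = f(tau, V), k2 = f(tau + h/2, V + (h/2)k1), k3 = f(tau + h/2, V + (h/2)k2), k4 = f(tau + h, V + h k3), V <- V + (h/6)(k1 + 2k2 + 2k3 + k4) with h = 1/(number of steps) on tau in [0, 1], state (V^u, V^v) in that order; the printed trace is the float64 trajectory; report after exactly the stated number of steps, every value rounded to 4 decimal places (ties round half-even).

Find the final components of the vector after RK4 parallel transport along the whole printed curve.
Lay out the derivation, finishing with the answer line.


gamma'(tau) = (-1/4, tau); f(tau, V)^k = -Gamma^k_ij(gamma(tau)) gamma'^i(tau) V^j; h = 1/3; intermediate values shown to 6 dp
curve data and Christoffel symbols at the stage parameters:
  tau = 0.000000: gamma = (-0.500000, 0.500000), gamma' = (-0.250000, 0.000000); Gamma_uuu = 0.000000, Gamma_uuv = 0.000000, Gamma_uvv = 0.000000, Gamma_vuu = 0.000000, Gamma_vuv = 0.000000, Gamma_vvv = 0.000000
  tau = 0.166667: gamma = (-0.541667, 0.513889), gamma' = (-0.250000, 0.166667); Gamma_uuu = 0.000000, Gamma_uuv = 0.000000, Gamma_uvv = 0.000000, Gamma_vuu = 0.000000, Gamma_vuv = 0.000000, Gamma_vvv = 0.000000
  tau = 0.333333: gamma = (-0.583333, 0.555556), gamma' = (-0.250000, 0.333333); Gamma_uuu = 0.000000, Gamma_uuv = 0.000000, Gamma_uvv = 0.000000, Gamma_vuu = 0.000000, Gamma_vuv = 0.000000, Gamma_vvv = 0.000000
  tau = 0.500000: gamma = (-0.625000, 0.625000), gamma' = (-0.250000, 0.500000); Gamma_uuu = 0.000000, Gamma_uuv = 0.000000, Gamma_uvv = 0.000000, Gamma_vuu = 0.000000, Gamma_vuv = 0.000000, Gamma_vvv = 0.000000
  tau = 0.666667: gamma = (-0.666667, 0.722222), gamma' = (-0.250000, 0.666667); Gamma_uuu = 0.000000, Gamma_uuv = 0.000000, Gamma_uvv = 0.000000, Gamma_vuu = 0.000000, Gamma_vuv = 0.000000, Gamma_vvv = 0.000000
  tau = 0.833333: gamma = (-0.708333, 0.847222), gamma' = (-0.250000, 0.833333); Gamma_uuu = 0.000000, Gamma_uuv = 0.000000, Gamma_uvv = 0.000000, Gamma_vuu = 0.000000, Gamma_vuv = 0.000000, Gamma_vvv = 0.000000
  tau = 1.000000: gamma = (-0.750000, 1.000000), gamma' = (-0.250000, 1.000000); Gamma_uuu = 0.000000, Gamma_uuv = 0.000000, Gamma_uvv = 0.000000, Gamma_vuu = 0.000000, Gamma_vuv = 0.000000, Gamma_vvv = 0.000000
step 0: V^u = -1.2500, V^v = -1.0000
step 1: k1 = (0.000000, 0.000000), k2 = (0.000000, 0.000000), k3 = (0.000000, 0.000000), k4 = (0.000000, 0.000000); V <- V + (h/6)(k1 + 2k2 + 2k3 + k4): V^u = -1.2500, V^v = -1.0000
step 2: k1 = (0.000000, 0.000000), k2 = (0.000000, 0.000000), k3 = (0.000000, 0.000000), k4 = (0.000000, 0.000000); V <- V + (h/6)(k1 + 2k2 + 2k3 + k4): V^u = -1.2500, V^v = -1.0000
step 3: k1 = (0.000000, 0.000000), k2 = (0.000000, 0.000000), k3 = (0.000000, 0.000000), k4 = (0.000000, 0.000000); V <- V + (h/6)(k1 + 2k2 + 2k3 + k4): V^u = -1.2500, V^v = -1.0000

Answer: V^u = -1.2500, V^v = -1.0000


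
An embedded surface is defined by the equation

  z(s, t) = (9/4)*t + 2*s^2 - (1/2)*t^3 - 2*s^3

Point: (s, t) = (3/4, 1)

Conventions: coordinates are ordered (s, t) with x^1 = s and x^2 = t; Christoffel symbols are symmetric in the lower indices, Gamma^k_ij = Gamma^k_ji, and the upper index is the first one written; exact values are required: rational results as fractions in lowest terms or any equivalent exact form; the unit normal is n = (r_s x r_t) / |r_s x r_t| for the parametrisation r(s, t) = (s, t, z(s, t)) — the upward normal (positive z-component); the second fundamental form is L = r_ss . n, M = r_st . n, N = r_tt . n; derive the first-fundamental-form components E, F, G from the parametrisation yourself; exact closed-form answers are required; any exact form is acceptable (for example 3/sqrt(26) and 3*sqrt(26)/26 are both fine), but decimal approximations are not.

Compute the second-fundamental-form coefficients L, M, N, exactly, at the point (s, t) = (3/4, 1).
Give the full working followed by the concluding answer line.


z_s = -3/8, z_t = 3/4, z_ss = -5, z_st = 0, z_tt = -3
E = 73/64, F = -9/32, G = 25/16; answer radicand W^2 = 109/64
unnormalised second-form numerators: l = -5, m = 0, n = -3; L = l/sqrt(109/64), and similarly M = m/sqrt(W^2), N = n/sqrt(W^2)

Answer: L = -40*sqrt(109)/109, M = 0, N = -24*sqrt(109)/109


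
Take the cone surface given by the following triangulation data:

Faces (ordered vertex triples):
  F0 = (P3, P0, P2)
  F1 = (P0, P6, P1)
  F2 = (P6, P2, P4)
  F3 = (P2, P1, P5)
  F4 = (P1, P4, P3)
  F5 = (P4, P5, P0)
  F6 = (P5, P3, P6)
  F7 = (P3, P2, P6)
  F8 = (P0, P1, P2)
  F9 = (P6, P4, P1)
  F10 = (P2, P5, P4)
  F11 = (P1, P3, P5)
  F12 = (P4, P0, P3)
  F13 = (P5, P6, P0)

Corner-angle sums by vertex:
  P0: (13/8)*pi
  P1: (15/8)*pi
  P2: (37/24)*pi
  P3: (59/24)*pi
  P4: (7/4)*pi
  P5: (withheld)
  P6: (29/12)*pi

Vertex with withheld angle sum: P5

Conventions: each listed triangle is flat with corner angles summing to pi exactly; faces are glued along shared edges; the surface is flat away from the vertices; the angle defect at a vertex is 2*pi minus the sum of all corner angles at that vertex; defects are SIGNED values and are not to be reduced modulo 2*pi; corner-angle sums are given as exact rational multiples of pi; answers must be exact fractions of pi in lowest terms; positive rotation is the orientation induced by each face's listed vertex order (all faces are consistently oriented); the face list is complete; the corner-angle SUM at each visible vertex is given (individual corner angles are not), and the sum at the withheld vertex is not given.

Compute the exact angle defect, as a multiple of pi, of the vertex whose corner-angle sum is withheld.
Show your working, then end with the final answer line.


V = 7, E = 21, F = 14; chi = V - E + F = 0
Gauss-Bonnet: total defect = 2*pi*chi = 0; visible defects sum to pi/3

Answer: defect(P5) = -pi/3


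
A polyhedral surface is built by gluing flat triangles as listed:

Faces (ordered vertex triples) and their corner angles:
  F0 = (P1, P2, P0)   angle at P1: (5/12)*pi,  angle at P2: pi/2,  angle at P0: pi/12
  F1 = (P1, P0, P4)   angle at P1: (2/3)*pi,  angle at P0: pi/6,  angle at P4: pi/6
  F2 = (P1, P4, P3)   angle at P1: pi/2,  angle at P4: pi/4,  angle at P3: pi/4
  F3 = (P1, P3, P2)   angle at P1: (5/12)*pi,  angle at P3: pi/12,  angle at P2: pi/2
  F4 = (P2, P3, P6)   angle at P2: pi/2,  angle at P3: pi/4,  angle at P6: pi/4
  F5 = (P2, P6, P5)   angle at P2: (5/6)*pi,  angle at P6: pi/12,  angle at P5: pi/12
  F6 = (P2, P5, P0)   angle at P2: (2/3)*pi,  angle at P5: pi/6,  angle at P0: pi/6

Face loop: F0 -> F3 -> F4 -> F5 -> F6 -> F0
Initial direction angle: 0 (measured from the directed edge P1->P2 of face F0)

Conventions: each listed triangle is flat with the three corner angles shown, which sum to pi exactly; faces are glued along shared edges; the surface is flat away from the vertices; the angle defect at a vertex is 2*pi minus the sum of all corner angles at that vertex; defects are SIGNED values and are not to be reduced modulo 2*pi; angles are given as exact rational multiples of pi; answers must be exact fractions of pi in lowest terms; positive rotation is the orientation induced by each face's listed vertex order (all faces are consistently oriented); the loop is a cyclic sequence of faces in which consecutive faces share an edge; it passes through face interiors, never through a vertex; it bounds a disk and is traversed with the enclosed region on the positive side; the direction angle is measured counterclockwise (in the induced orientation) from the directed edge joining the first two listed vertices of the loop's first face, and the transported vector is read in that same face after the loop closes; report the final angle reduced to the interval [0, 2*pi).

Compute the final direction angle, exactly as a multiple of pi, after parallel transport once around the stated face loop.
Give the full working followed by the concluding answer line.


enclosed vertex P2: corner angles sum to 3*pi, defect = 2*pi - 3*pi = -pi
holonomy = initial angle + sum of enclosed defects (mod 2*pi), positive in the induced orientation
final angle = 0 - pi = pi (mod 2*pi)

Answer: final direction angle = pi


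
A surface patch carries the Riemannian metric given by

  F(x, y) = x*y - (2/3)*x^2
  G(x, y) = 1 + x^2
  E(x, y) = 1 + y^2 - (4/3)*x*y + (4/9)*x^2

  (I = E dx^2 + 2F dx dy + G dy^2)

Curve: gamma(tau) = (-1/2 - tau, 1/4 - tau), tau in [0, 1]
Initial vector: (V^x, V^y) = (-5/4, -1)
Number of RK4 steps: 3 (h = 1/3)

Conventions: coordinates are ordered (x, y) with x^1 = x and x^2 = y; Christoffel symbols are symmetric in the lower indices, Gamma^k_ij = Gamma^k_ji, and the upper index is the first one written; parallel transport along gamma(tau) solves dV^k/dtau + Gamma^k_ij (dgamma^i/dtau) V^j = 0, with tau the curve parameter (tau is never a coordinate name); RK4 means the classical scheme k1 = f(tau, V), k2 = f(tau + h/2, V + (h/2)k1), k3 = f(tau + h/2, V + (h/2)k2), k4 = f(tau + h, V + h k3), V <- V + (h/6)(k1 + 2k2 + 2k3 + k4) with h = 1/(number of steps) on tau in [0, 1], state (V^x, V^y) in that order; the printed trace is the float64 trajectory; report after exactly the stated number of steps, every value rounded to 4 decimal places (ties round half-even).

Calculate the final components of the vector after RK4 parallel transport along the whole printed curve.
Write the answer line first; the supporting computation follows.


Answer: V^x = -1.5057, V^y = -0.4797

gamma'(tau) = (-1, -1); f(tau, V)^k = -Gamma^k_ij(gamma(tau)) gamma'^i(tau) V^j; h = 1/3; intermediate values shown to 6 dp
curve data and Christoffel symbols at the stage parameters:
  tau = 0.000000: gamma = (-0.500000, 0.250000), gamma' = (-1.000000, -1.000000); Gamma_xxx = -0.244541, Gamma_xxy = 0.366812, Gamma_xyy = 0.000000, Gamma_yxx = 0.209607, Gamma_yxy = -0.314410, Gamma_yyy = 0.000000
  tau = 0.166667: gamma = (-0.666667, 0.083333), gamma' = (-1.000000, -1.000000); Gamma_xxx = -0.204210, Gamma_xxy = 0.306314, Gamma_xyy = 0.000000, Gamma_yxx = 0.257949, Gamma_yxy = -0.386923, Gamma_yyy = 0.000000
  tau = 0.333333: gamma = (-0.833333, -0.083333), gamma' = (-1.000000, -1.000000); Gamma_xxx = -0.164185, Gamma_xxy = 0.246278, Gamma_xyy = 0.000000, Gamma_yxx = 0.289738, Gamma_yxy = -0.434608, Gamma_yyy = 0.000000
  tau = 0.500000: gamma = (-1.000000, -0.250000), gamma' = (-1.000000, -1.000000); Gamma_xxx = -0.127796, Gamma_xxy = 0.191693, Gamma_xyy = 0.000000, Gamma_yxx = 0.306709, Gamma_yxy = -0.460064, Gamma_yyy = 0.000000
  tau = 0.666667: gamma = (-1.166667, -0.416667), gamma' = (-1.000000, -1.000000); Gamma_xxx = -0.096624, Gamma_xxy = 0.144937, Gamma_xyy = 0.000000, Gamma_yxx = 0.312171, Gamma_yxy = -0.468256, Gamma_yyy = 0.000000
  tau = 0.833333: gamma = (-1.333333, -0.583333), gamma' = (-1.000000, -1.000000); Gamma_xxx = -0.070949, Gamma_xxy = 0.106423, Gamma_xyy = 0.000000, Gamma_yxx = 0.309594, Gamma_yxy = -0.464391, Gamma_yyy = 0.000000
  tau = 1.000000: gamma = (-1.500000, -0.750000), gamma' = (-1.000000, -1.000000); Gamma_xxx = -0.050314, Gamma_xxy = 0.075472, Gamma_xyy = 0.000000, Gamma_yxx = 0.301887, Gamma_yxy = -0.452830, Gamma_yyy = 0.000000
step 0: V^x = -1.2500, V^y = -1.0000
step 1: k1 = (-0.519651, 0.445415), k2 = (-0.420049, 0.530588), k3 = (-0.414006, 0.522955), k4 = (-0.317292, 0.559926); V <- V + (h/6)(k1 + 2k2 + 2k3 + k4): V^x = -1.3892, V^y = -0.8271
step 2: k1 = (-0.317734, 0.560706), k2 = (-0.232782, 0.558676), k3 = (-0.231942, 0.556661), k4 = (-0.163831, 0.529299); V <- V + (h/6)(k1 + 2k2 + 2k3 + k4): V^x = -1.4676, V^y = -0.6426
step 3: k1 = (-0.164038, 0.529969), k2 = (-0.112018, 0.488807), k3 = (-0.112441, 0.490651), k4 = (-0.074018, 0.444106); V <- V + (h/6)(k1 + 2k2 + 2k3 + k4): V^x = -1.5057, V^y = -0.4797


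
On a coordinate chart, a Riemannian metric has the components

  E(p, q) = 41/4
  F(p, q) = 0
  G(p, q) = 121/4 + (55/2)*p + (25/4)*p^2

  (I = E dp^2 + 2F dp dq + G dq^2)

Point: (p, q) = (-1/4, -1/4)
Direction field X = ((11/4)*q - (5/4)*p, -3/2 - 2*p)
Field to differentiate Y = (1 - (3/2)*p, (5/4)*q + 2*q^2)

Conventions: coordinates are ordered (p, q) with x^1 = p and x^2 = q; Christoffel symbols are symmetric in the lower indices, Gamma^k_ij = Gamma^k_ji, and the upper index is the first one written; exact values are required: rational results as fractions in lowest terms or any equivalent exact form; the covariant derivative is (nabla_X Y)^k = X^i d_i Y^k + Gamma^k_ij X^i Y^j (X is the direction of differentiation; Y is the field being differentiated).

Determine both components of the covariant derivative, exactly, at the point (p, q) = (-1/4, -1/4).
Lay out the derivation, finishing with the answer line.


E = 41/4, F = 0, G = 1521/64 at the point
E_p = 0, E_q = 0, F_p = 0, F_q = 0, G_p = 195/8, G_q = 0
EG - F^2 = 62361/256;  g^inv = (256/62361) * [[1521/64, 0], [0, 41/4]]
first-kind symbols [ij,l] = (1/2)(d_i g_jl + d_j g_il - d_l g_ij): [pp,p] = E_p/2 = 0, [pp,q] = F_p - E_q/2 = 0, [pq,p] = E_q/2 = 0, [pq,q] = G_p/2 = 195/16, [qq,p] = F_q - G_p/2 = -195/16, [qq,q] = G_q/2 = 0
Gamma^p_ij = (G*[ij,p] - F*[ij,q])/(EG - F^2), Gamma^q_ij = (E*[ij,q] - F*[ij,p])/(EG - F^2)
Gamma_ppp = 0, Gamma_ppq = 0, Gamma_pqq = -195/164, Gamma_qpp = 0, Gamma_qpq = 20/39, Gamma_qqq = 0
X = (-3/8, -1), Y = (11/8, -3/16) at the point

Answer: (nabla_X Y)^p = 891/2624, (nabla_X Y)^q = -1147/1248


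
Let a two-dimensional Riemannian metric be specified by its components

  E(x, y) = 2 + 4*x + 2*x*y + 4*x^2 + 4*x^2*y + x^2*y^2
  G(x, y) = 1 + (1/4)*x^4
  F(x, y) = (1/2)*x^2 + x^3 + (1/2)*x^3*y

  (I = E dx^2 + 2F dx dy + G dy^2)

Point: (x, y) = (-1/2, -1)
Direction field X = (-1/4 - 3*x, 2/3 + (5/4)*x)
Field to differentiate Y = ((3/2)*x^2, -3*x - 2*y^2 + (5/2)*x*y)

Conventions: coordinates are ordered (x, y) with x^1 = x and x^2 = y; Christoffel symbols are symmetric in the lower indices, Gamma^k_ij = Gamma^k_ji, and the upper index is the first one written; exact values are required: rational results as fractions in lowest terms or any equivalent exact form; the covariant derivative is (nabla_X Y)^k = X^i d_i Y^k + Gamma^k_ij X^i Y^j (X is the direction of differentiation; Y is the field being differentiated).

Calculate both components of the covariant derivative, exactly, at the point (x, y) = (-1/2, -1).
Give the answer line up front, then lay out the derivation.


Answer: (nabla_X Y)^x = -1217/648, (nabla_X Y)^y = -17525/2592

E = 5/4, F = 1/16, G = 65/64 at the point
E_x = 1, E_y = -1/2, F_x = -1/8, F_y = -1/16, G_x = -1/8, G_y = 0
EG - F^2 = 81/64;  g^inv = (64/81) * [[65/64, -1/16], [-1/16, 5/4]]
first-kind symbols [ij,l] = (1/2)(d_i g_jl + d_j g_il - d_l g_ij): [xx,x] = E_x/2 = 1/2, [xx,y] = F_x - E_y/2 = 1/8, [xy,x] = E_y/2 = -1/4, [xy,y] = G_x/2 = -1/16, [yy,x] = F_y - G_x/2 = 0, [yy,y] = G_y/2 = 0
Gamma^x_ij = (G*[ij,x] - F*[ij,y])/(EG - F^2), Gamma^y_ij = (E*[ij,y] - F*[ij,x])/(EG - F^2)
Gamma_xxx = 32/81, Gamma_xxy = -16/81, Gamma_xyy = 0, Gamma_yxx = 8/81, Gamma_yxy = -4/81, Gamma_yyy = 0
X = (5/4, 1/24), Y = (3/8, 3/4) at the point


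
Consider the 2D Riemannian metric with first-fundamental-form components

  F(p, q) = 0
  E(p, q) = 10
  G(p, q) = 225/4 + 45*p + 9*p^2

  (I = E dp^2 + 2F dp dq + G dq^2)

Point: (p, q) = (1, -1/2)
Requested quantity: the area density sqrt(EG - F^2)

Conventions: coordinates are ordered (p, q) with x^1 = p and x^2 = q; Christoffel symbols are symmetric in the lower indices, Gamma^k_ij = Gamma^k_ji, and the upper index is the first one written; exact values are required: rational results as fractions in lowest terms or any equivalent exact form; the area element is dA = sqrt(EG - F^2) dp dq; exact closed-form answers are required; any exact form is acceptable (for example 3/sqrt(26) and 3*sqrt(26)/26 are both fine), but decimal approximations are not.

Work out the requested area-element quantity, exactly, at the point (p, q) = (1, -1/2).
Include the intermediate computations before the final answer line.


E = 10, F = 0, G = 441/4; EG - F^2 = 2205/2

Answer: sqrt(EG - F^2) = 21*sqrt(10)/2


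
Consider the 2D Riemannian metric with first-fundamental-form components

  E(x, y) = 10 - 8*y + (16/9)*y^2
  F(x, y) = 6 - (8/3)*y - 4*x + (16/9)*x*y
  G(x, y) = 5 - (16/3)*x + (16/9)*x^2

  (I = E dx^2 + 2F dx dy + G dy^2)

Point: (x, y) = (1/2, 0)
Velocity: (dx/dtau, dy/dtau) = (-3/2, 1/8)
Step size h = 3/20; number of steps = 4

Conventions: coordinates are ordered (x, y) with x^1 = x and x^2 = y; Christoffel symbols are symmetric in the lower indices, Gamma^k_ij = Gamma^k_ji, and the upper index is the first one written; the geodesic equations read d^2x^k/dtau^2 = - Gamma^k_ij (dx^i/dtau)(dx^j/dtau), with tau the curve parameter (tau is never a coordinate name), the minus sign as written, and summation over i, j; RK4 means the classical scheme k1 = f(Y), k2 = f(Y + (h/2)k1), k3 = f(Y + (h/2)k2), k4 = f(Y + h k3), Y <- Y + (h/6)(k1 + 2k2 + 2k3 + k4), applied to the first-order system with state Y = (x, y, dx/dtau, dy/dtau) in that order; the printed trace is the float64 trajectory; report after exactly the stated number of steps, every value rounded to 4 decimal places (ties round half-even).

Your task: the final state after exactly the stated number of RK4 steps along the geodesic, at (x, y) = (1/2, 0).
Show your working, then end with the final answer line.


f(Y) = (dx/dtau, dy/dtau, -Gamma^x_ij Y'^i Y'^j, -Gamma^y_ij Y'^i Y'^j) with the Gammas evaluated at the stage position; h = 0.150000; intermediate values shown to 6 dp
step 0: x = 0.5000, y = 0.0000, dx/dtau = -1.5000, dy/dtau = 0.1250
step 1:
  k1: at (x, y) = (0.500000, 0.000000), (dx/dtau, dy/dtau) = (-1.500000, 0.125000); Gamma_xxx = 0.000000, Gamma_xxy = -0.339623, Gamma_xyy = 0.000000, Gamma_yxx = 0.000000, Gamma_yxy = -0.150943, Gamma_yyy = 0.000000; k1 = (-1.500000, 0.125000, -0.127358, -0.056604)
  k2: at (x, y) = (0.387500, 0.009375), (dx/dtau, dy/dtau) = (-1.509552, 0.120755); Gamma_xxx = 0.000000, Gamma_xxy = -0.328511, Gamma_xyy = 0.000000, Gamma_yxx = 0.000000, Gamma_yxy = -0.163110, Gamma_yyy = 0.000000; k2 = (-1.509552, 0.120755, -0.119765, -0.059465)
  k3: at (x, y) = (0.386784, 0.009057), (dx/dtau, dy/dtau) = (-1.508982, 0.120540); Gamma_xxx = 0.000000, Gamma_xxy = -0.328412, Gamma_xyy = 0.000000, Gamma_yxx = 0.000000, Gamma_yxy = -0.163143, Gamma_yyy = 0.000000; k3 = (-1.508982, 0.120540, -0.119472, -0.059349)
  k4: at (x, y) = (0.273653, 0.018081), (dx/dtau, dy/dtau) = (-1.517921, 0.116098); Gamma_xxx = 0.000000, Gamma_xxy = -0.316679, Gamma_xyy = 0.000000, Gamma_yxx = 0.000000, Gamma_yxy = -0.174002, Gamma_yyy = 0.000000; k4 = (-1.517921, 0.116098, -0.111615, -0.061328)
  Y <- Y + (h/6)(k1 + 2k2 + 2k3 + k4): x = 0.2736, y = 0.0181, dx/dtau = -1.5179, dy/dtau = 0.1161
step 2:
  k1: at (x, y) = (0.273625, 0.018092), (dx/dtau, dy/dtau) = (-1.517936, 0.116111); Gamma_xxx = 0.000000, Gamma_xxy = -0.316677, Gamma_xyy = 0.000000, Gamma_yxx = 0.000000, Gamma_yxy = -0.174006, Gamma_yyy = 0.000000; k1 = (-1.517936, 0.116111, -0.111628, -0.061337)
  k2: at (x, y) = (0.159780, 0.026801), (dx/dtau, dy/dtau) = (-1.526308, 0.111511); Gamma_xxx = 0.000000, Gamma_xxy = -0.304493, Gamma_xyy = 0.000000, Gamma_yxx = 0.000000, Gamma_yxy = -0.183559, Gamma_yyy = 0.000000; k2 = (-1.526308, 0.111511, -0.103649, -0.062483)
  k3: at (x, y) = (0.159152, 0.026455), (dx/dtau, dy/dtau) = (-1.525710, 0.111425); Gamma_xxx = 0.000000, Gamma_xxy = -0.304407, Gamma_xyy = 0.000000, Gamma_yxx = 0.000000, Gamma_yxy = -0.183564, Gamma_yyy = 0.000000; k3 = (-1.525710, 0.111425, -0.103499, -0.062412)
  k4: at (x, y) = (0.044769, 0.034806), (dx/dtau, dy/dtau) = (-1.533461, 0.106749); Gamma_xxx = 0.000000, Gamma_xxy = -0.291961, Gamma_xyy = 0.000000, Gamma_yxx = 0.000000, Gamma_yxy = -0.191799, Gamma_yyy = 0.000000; k4 = (-1.533461, 0.106749, -0.095586, -0.062793)
  Y <- Y + (h/6)(k1 + 2k2 + 2k3 + k4): x = 0.0447, y = 0.0348, dx/dtau = -1.5335, dy/dtau = 0.1068
step 3:
  k1: at (x, y) = (0.044739, 0.034810), (dx/dtau, dy/dtau) = (-1.533474, 0.106763); Gamma_xxx = 0.000000, Gamma_xxy = -0.291958, Gamma_xyy = 0.000000, Gamma_yxx = 0.000000, Gamma_yxy = -0.191801, Gamma_yyy = 0.000000; k1 = (-1.533474, 0.106763, -0.095598, -0.062803)
  k2: at (x, y) = (-0.070271, 0.042818), (dx/dtau, dy/dtau) = (-1.540644, 0.102053); Gamma_xxx = 0.000000, Gamma_xxy = -0.279394, Gamma_xyy = 0.000000, Gamma_yxx = 0.000000, Gamma_yxy = -0.198771, Gamma_yyy = 0.000000; k2 = (-1.540644, 0.102053, -0.087856, -0.062504)
  k3: at (x, y) = (-0.070809, 0.042464), (dx/dtau, dy/dtau) = (-1.540063, 0.102075); Gamma_xxx = 0.000000, Gamma_xxy = -0.279323, Gamma_xyy = 0.000000, Gamma_yxx = 0.000000, Gamma_yxy = -0.198757, Gamma_yyy = 0.000000; k3 = (-1.540063, 0.102075, -0.087820, -0.062490)
  k4: at (x, y) = (-0.186270, 0.050122), (dx/dtau, dy/dtau) = (-1.546647, 0.097389); Gamma_xxx = 0.000000, Gamma_xxy = -0.266798, Gamma_xyy = 0.000000, Gamma_yxx = 0.000000, Gamma_yxy = -0.204509, Gamma_yyy = 0.000000; k4 = (-1.546647, 0.097389, -0.080374, -0.061609)
  Y <- Y + (h/6)(k1 + 2k2 + 2k3 + k4): x = -0.1863, y = 0.0501, dx/dtau = -1.5467, dy/dtau = 0.0974
step 4:
  k1: at (x, y) = (-0.186299, 0.050121), (dx/dtau, dy/dtau) = (-1.546657, 0.097403); Gamma_xxx = 0.000000, Gamma_xxy = -0.266795, Gamma_xyy = 0.000000, Gamma_yxx = 0.000000, Gamma_yxy = -0.204510, Gamma_yyy = 0.000000; k1 = (-1.546657, 0.097403, -0.080385, -0.061618)
  k2: at (x, y) = (-0.302298, 0.057426), (dx/dtau, dy/dtau) = (-1.552686, 0.092782); Gamma_xxx = 0.000000, Gamma_xxy = -0.254413, Gamma_xyy = 0.000000, Gamma_yxx = 0.000000, Gamma_yxy = -0.209128, Gamma_yyy = 0.000000; k2 = (-1.552686, 0.092782, -0.073302, -0.060254)
  k3: at (x, y) = (-0.302750, 0.057079), (dx/dtau, dy/dtau) = (-1.552155, 0.092884); Gamma_xxx = 0.000000, Gamma_xxy = -0.254360, Gamma_xyy = 0.000000, Gamma_yxx = 0.000000, Gamma_yxy = -0.209104, Gamma_yyy = 0.000000; k3 = (-1.552155, 0.092884, -0.073342, -0.060293)
  k4: at (x, y) = (-0.419122, 0.064053), (dx/dtau, dy/dtau) = (-1.557658, 0.088359); Gamma_xxx = 0.000000, Gamma_xxy = -0.242240, Gamma_xyy = 0.000000, Gamma_yxx = 0.000000, Gamma_yxy = -0.212671, Gamma_yyy = 0.000000; k4 = (-1.557658, 0.088359, -0.066680, -0.058541)
  Y <- Y + (h/6)(k1 + 2k2 + 2k3 + k4): x = -0.4191, y = 0.0640, dx/dtau = -1.5577, dy/dtau = 0.0884

Answer: x = -0.4191, y = 0.0640, dx/dtau = -1.5577, dy/dtau = 0.0884


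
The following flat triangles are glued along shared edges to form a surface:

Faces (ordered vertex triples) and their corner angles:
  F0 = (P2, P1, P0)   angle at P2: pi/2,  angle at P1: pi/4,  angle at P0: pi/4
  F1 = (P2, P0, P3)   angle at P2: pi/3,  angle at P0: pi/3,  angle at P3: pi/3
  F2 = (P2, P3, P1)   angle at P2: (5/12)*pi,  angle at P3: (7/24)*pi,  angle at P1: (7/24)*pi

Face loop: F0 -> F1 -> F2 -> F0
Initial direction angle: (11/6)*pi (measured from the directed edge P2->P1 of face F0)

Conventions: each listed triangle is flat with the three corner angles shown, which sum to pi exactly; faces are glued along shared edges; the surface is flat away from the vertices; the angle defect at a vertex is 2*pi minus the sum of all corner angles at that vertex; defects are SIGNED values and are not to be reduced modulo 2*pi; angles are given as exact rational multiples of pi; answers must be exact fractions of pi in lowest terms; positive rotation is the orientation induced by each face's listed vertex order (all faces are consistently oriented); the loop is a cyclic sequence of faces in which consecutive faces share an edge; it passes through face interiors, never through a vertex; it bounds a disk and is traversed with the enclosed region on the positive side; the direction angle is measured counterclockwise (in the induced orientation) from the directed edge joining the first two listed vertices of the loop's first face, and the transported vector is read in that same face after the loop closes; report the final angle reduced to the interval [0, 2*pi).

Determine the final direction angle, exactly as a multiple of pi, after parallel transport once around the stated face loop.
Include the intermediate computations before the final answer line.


enclosed vertex P2: corner angles sum to (5/4)*pi, defect = 2*pi - (5/4)*pi = (3/4)*pi
transport around the loop rotates by the sum of enclosed defects; add to the initial angle mod 2*pi
final angle = (11/6)*pi + (3/4)*pi = (7/12)*pi (mod 2*pi)

Answer: final direction angle = (7/12)*pi


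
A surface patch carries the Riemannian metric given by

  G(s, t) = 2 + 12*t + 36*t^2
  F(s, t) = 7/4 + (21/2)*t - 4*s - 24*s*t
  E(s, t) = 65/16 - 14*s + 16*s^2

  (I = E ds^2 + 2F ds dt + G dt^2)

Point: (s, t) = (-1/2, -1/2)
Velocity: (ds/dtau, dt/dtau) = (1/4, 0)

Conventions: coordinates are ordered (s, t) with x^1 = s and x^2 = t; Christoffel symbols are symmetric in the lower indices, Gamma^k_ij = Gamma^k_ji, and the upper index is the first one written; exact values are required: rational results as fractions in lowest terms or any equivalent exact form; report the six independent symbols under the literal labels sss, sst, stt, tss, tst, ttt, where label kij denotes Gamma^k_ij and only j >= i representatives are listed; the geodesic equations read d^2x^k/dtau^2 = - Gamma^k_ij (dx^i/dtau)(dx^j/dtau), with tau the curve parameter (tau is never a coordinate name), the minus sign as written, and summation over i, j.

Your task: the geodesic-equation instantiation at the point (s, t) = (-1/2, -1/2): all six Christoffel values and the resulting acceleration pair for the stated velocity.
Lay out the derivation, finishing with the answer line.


E = 241/16, F = -15/2, G = 5 at the point
E_s = -30, E_t = 0, F_s = 8, F_t = 45/2, G_s = 0, G_t = -24
EG - F^2 = 305/16;  g^inv = (16/305) * [[5, 15/2], [15/2, 241/16]]
first-kind symbols [ij,l] = (1/2)(d_i g_jl + d_j g_il - d_l g_ij): [ss,s] = E_s/2 = -15, [ss,t] = F_s - E_t/2 = 8, [st,s] = E_t/2 = 0, [st,t] = G_s/2 = 0, [tt,s] = F_t - G_s/2 = 45/2, [tt,t] = G_t/2 = -12
Gamma^s_ij = (G*[ij,s] - F*[ij,t])/(EG - F^2), Gamma^t_ij = (E*[ij,t] - F*[ij,s])/(EG - F^2)
Gamma_sss = -48/61, Gamma_sst = 0, Gamma_stt = 72/61, Gamma_tss = 128/305, Gamma_tst = 0, Gamma_ttt = -192/305
d^2s/dtau^2 = -(Gamma_sss*(1/4)^2 + 2*Gamma_sst*(1/4)*(0) + Gamma_stt*(0)^2) = 3/61
d^2t/dtau^2 = -(Gamma_tss*(1/4)^2 + 2*Gamma_tst*(1/4)*(0) + Gamma_ttt*(0)^2) = -8/305

Answer: Gamma_sss = -48/61, Gamma_sst = 0, Gamma_stt = 72/61, Gamma_tss = 128/305, Gamma_tst = 0, Gamma_ttt = -192/305; accelerations (d^2s/dtau^2, d^2t/dtau^2) = (3/61, -8/305)


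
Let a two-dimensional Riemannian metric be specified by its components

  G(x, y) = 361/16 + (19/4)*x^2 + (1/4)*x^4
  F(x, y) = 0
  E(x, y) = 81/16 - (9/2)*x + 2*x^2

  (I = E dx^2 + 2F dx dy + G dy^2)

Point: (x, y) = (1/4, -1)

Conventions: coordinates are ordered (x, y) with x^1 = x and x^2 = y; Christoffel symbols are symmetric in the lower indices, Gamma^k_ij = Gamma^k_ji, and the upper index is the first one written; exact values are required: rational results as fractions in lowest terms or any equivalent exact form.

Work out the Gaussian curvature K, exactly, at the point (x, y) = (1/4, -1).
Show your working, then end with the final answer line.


E = 65/16, F = 0, G = 23409/1024, EG - F^2 = 1521585/16384 at the point
E_x = -7/2, E_y = 0, F_x = 0, F_y = 0, G_x = 153/64, G_y = 0
E_yy = 0, F_xy = 0, G_xx = 155/16
Using the Brioschi determinant formula for K from the metric derivatives:
M1 = [[-E_yy/2 + F_xy - G_xx/2, E_x/2, F_x - E_y/2], [F_y - G_x/2, E, F], [G_y/2, F, G]] = [[-155/32, -7/4, 0], [-153/128, 65/16, 0], [0, 0, 23409/1024]]; det M1 = -130458357/262144
M2 = [[0, E_y/2, G_x/2], [E_y/2, E, F], [G_x/2, F, G]] = [[0, 0, 153/128], [0, 65/16, 0], [153/128, 0, 23409/1024]]; det M2 = -1521585/262144
det M1 - det M2 = -32234193/65536; K = -32234193/65536 / (1521585/16384)^2 = -4096/71825

Answer: K = -4096/71825


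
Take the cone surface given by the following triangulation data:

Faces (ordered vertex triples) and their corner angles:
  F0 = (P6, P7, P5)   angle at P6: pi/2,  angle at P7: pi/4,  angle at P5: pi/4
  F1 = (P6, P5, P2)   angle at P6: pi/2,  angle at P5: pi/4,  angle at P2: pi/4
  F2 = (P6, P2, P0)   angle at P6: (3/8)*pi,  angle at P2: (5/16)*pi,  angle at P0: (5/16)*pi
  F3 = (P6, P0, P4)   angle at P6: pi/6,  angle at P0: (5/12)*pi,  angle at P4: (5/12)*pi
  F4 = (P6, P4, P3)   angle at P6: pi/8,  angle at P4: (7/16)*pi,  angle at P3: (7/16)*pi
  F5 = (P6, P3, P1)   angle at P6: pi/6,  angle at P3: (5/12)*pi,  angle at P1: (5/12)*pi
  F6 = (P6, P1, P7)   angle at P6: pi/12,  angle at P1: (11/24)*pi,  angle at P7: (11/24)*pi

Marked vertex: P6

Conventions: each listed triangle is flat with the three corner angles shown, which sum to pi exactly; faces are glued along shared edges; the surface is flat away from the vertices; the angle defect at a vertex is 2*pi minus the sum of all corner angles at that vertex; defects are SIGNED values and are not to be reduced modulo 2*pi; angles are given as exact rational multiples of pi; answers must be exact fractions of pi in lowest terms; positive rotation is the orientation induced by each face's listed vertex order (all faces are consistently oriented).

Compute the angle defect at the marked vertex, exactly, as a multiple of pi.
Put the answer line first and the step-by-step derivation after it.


Answer: defect(P6) = pi/12

Sum of corner angles at P6: (23/12)*pi
defect = 2*pi - (23/12)*pi


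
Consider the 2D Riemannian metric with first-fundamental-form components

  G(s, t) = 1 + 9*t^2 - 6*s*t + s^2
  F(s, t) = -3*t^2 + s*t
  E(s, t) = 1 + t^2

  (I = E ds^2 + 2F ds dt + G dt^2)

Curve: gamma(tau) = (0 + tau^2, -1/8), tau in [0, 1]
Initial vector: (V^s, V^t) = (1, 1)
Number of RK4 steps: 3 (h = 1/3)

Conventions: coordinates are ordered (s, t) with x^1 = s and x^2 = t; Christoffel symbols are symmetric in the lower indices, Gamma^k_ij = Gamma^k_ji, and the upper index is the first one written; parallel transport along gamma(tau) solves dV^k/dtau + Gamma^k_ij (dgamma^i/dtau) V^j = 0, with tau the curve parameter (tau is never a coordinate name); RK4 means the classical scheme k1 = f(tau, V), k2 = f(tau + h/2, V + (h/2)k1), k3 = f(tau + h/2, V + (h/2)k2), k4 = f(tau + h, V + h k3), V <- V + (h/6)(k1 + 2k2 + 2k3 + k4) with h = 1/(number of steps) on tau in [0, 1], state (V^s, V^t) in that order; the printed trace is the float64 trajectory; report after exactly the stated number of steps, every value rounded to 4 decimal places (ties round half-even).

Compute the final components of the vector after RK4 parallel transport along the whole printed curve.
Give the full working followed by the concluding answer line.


gamma'(tau) = (2*tau, 0); f(tau, V)^k = -Gamma^k_ij(gamma(tau)) gamma'^i(tau) V^j; h = 1/3; intermediate values shown to 6 dp
curve data and Christoffel symbols at the stage parameters:
  tau = 0.000000: gamma = (0.000000, -0.125000), gamma' = (0.000000, 0.000000); Gamma_sss = 0.000000, Gamma_sst = -0.108108, Gamma_stt = 0.324324, Gamma_tss = 0.000000, Gamma_tst = 0.324324, Gamma_ttt = -0.972973
  tau = 0.166667: gamma = (0.027778, -0.125000), gamma' = (0.333333, 0.000000); Gamma_sss = 0.000000, Gamma_sst = -0.106125, Gamma_stt = 0.318375, Gamma_tss = 0.000000, Gamma_tst = 0.341959, Gamma_ttt = -1.025876
  tau = 0.333333: gamma = (0.111111, -0.125000), gamma' = (0.666667, 0.000000); Gamma_sss = 0.000000, Gamma_sst = -0.099846, Gamma_stt = 0.299538, Gamma_tss = 0.000000, Gamma_tst = 0.388290, Gamma_ttt = -1.164869
  tau = 0.500000: gamma = (0.250000, -0.125000), gamma' = (1.000000, 0.000000); Gamma_sss = 0.000000, Gamma_sst = -0.088889, Gamma_stt = 0.266667, Gamma_tss = 0.000000, Gamma_tst = 0.444444, Gamma_ttt = -1.333333
  tau = 0.666667: gamma = (0.444444, -0.125000), gamma' = (1.333333, 0.000000); Gamma_sss = 0.000000, Gamma_sst = -0.074091, Gamma_stt = 0.222273, Gamma_tss = 0.000000, Gamma_tst = 0.485708, Gamma_ttt = -1.457123
  tau = 0.833333: gamma = (0.694444, -0.125000), gamma' = (1.666667, 0.000000); Gamma_sss = 0.000000, Gamma_sst = -0.057888, Gamma_stt = 0.173664, Gamma_tss = 0.000000, Gamma_tst = 0.495265, Gamma_ttt = -1.485796
  tau = 1.000000: gamma = (1.000000, -0.125000), gamma' = (2.000000, 0.000000); Gamma_sss = 0.000000, Gamma_sst = -0.043011, Gamma_stt = 0.129032, Gamma_tss = 0.000000, Gamma_tst = 0.473118, Gamma_ttt = -1.419355
step 0: V^s = 1.0000, V^t = 1.0000
step 1: k1 = (0.000000, 0.000000), k2 = (0.035375, -0.113986), k3 = (0.034703, -0.111821), k4 = (0.064083, -0.249211); V <- V + (h/6)(k1 + 2k2 + 2k3 + k4): V^s = 1.0113, V^t = 0.9611
step 2: k1 = (0.063972, -0.248781), k2 = (0.081742, -0.408712), k3 = (0.079373, -0.396865), k4 = (0.081873, -0.536724); V <- V + (h/6)(k1 + 2k2 + 2k3 + k4): V^s = 1.0374, V^t = 0.8279
step 3: k1 = (0.081788, -0.536168), k2 = (0.071256, -0.609635), k3 = (0.070075, -0.599528), k4 = (0.054028, -0.594307); V <- V + (h/6)(k1 + 2k2 + 2k3 + k4): V^s = 1.0606, V^t = 0.6308

Answer: V^s = 1.0606, V^t = 0.6308
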